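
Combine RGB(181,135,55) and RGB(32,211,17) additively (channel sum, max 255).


Additive: each channel = min(255, C₁+C₂)
R: 181+32 = 213 → 213
G: 135+211 = 346 → 255
B: 55+17 = 72 → 72
= RGB(213, 255, 72)


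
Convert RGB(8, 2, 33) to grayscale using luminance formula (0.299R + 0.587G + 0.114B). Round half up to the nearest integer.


Gray = 0.299×R + 0.587×G + 0.114×B
Gray = 0.299×8 + 0.587×2 + 0.114×33
Gray = 2.392 + 1.174 + 3.762
Gray = 7.328 → round half up → 7
Gray = 7


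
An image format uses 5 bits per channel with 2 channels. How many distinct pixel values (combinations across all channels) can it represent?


Total bits = 5 bits/channel × 2 channels = 10 bits
Distinct pixel values = 2^10
= 1,024 pixel values


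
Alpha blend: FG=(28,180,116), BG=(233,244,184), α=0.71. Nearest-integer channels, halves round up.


C = α×F + (1-α)×B, with 1-α = 0.29
R: 0.71×28 + 0.29×233 = 19.88 + 67.57 = 87.45 → 87
G: 0.71×180 + 0.29×244 = 127.80 + 70.76 = 198.56 → 199
B: 0.71×116 + 0.29×184 = 82.36 + 53.36 = 135.72 → 136
= RGB(87, 199, 136)


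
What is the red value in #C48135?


Color: #C48135
R = C4 = 196
G = 81 = 129
B = 35 = 53
Red = 196


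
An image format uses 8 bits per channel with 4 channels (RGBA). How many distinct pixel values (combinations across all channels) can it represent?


Total bits = 8 bits/channel × 4 channels = 32 bits
Distinct pixel values = 2^32
= 4,294,967,296 pixel values


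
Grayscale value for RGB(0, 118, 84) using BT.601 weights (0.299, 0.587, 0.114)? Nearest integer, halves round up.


Gray = 0.299×R + 0.587×G + 0.114×B
Gray = 0.299×0 + 0.587×118 + 0.114×84
Gray = 0.000 + 69.266 + 9.576
Gray = 78.842 → round half up → 79
Gray = 79


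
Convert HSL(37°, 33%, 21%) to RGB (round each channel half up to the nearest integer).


H=37°, S=0.33, L=0.21
C = (1-|2L-1|)×S = (1-|-0.58|)×0.33 = 0.1386
H' = H/60 = 37/60 ≈ 0.6167; X = C×(1-|H' mod 2 - 1|) = 0.08547
m = L - C/2 = 0.21 - 0.0693 = 0.1407
Sector ⌊H'⌋ = 0 → (R',G',B') = (0.1386, 0.08547, 0.0)
RGB = ((R'+m)×255, (G'+m)×255, (B'+m)×255) = (71.2215, 57.67335, 35.8785)
Round half up → RGB(71, 58, 36)


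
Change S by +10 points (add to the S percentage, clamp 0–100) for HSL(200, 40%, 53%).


Original S = 40%
Adjustment = +10 percentage points
New S = 40 + (10) = 50
Clamp to [0, 100] → 50
= HSL(200°, 50%, 53%)


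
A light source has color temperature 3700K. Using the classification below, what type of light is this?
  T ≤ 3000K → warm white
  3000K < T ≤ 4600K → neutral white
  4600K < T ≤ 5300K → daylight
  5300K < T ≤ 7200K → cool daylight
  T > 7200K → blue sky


Temperature: 3700K
3000K < 3700K ≤ 4600K → neutral white
Classification: neutral white


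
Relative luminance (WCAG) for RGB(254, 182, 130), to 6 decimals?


Linearize each channel (sRGB transfer function): c = v/255; c_lin = c/12.92 if c ≤ 0.04045, else ((c+0.055)/1.055)^2.4
  R: 254/255 ≈ 0.996078 > 0.04045 → ((0.996078+0.055)/1.055)^2.4 ≈ 0.991102
  G: 182/255 ≈ 0.713725 > 0.04045 → ((0.713725+0.055)/1.055)^2.4 ≈ 0.467784
  B: 130/255 ≈ 0.509804 > 0.04045 → ((0.509804+0.055)/1.055)^2.4 ≈ 0.223228
R_lin = 0.991102, G_lin = 0.467784, B_lin = 0.223228
L = 0.2126×R + 0.7152×G + 0.0722×B
L = 0.2126×0.991102 + 0.7152×0.467784 + 0.0722×0.223228
L ≈ 0.561384


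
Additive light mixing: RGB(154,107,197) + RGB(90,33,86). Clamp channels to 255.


Additive: each channel = min(255, C₁+C₂)
R: 154+90 = 244 → 244
G: 107+33 = 140 → 140
B: 197+86 = 283 → 255
= RGB(244, 140, 255)


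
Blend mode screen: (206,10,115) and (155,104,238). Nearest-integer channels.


Screen: C = 255 - (255-A)×(255-B)/255, rounded to nearest integer
R: 255 - (255-206)×(255-155)/255 = 255 - 4900/255 ≈ 255 - 19.216 = 235.784 → 236
G: 255 - (255-10)×(255-104)/255 = 255 - 36995/255 ≈ 255 - 145.078 = 109.922 → 110
B: 255 - (255-115)×(255-238)/255 = 255 - 2380/255 ≈ 255 - 9.333 = 245.667 → 246
= RGB(236, 110, 246)


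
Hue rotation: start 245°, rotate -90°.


New hue = (H + rotation) mod 360
New hue = (245 -90) mod 360
= 155 mod 360
= 155°


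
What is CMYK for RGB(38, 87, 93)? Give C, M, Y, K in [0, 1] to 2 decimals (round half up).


R'=38/255≈0.1490, G'=87/255≈0.3412, B'=93/255≈0.3647
K = 1 - max(R',G',B') = 1 - 93/255 = 162/255 = 0.63529… → 0.64
(1-R'-K)/(1-K) simplifies to (max-R)/max with max = 93:
C = (93-38)/93 = 55/93 = 0.59139… → 0.59
M = (93-87)/93 = 6/93 = 0.06451… → 0.06
Y = (93-93)/93 = 0/93 = 0 → 0.00
= CMYK(0.59, 0.06, 0.00, 0.64)


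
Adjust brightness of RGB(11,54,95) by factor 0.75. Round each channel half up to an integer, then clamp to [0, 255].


Multiply each channel by 0.75, round half up, clamp to [0, 255]
R: 11×0.75 = 8.25 → round → 8
G: 54×0.75 = 40.5 → round → 41
B: 95×0.75 = 71.25 → round → 71
= RGB(8, 41, 71)


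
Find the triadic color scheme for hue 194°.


Triadic: equally spaced at 120° intervals
H1 = 194°
H2 = (194 + 120) mod 360 = 314°
H3 = (194 + 240) mod 360 = 74°
Triadic = 194°, 314°, 74°


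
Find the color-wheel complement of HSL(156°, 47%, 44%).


Complement = opposite side of color wheel = hue + 180°
H' = (156 + 180) mod 360 = 336°
S and L unchanged.
= HSL(336°, 47%, 44%)


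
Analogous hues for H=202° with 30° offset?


Base hue: 202°
Left analog: (202 - 30) mod 360 = 172°
Right analog: (202 + 30) mod 360 = 232°
Analogous hues = 172° and 232°


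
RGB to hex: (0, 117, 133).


R = 0 → 00 (hex)
G = 117 → 75 (hex)
B = 133 → 85 (hex)
Hex = #007585


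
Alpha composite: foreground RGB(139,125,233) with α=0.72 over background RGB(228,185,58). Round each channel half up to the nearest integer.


C = α×F + (1-α)×B, with 1-α = 0.28
R: 0.72×139 + 0.28×228 = 100.08 + 63.84 = 163.92 → 164
G: 0.72×125 + 0.28×185 = 90.00 + 51.80 = 141.80 → 142
B: 0.72×233 + 0.28×58 = 167.76 + 16.24 = 184.00 → 184
= RGB(164, 142, 184)


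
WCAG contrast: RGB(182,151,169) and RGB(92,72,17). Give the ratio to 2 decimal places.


Linearize each sRGB channel c=v/255: c/12.92 if c ≤ 0.04045 else ((c+0.055)/1.055)^2.4
L = 0.2126×R_lin + 0.7152×G_lin + 0.0722×B_lin
Color 1 (182,151,169):
  R=182: 182/255≈0.7137 > 0.04045 → ((0.7137+0.055)/1.055)^2.4 ≈ 0.46778
  G=151: 151/255≈0.5922 > 0.04045 → ((0.5922+0.055)/1.055)^2.4 ≈ 0.30947
  B=169: 169/255≈0.6627 > 0.04045 → ((0.6627+0.055)/1.055)^2.4 ≈ 0.39676
  L1 = 0.2126×0.46778 + 0.7152×0.30947 + 0.0722×0.39676 ≈ 0.34943
Color 2 (92,72,17):
  R=92: 92/255≈0.3608 > 0.04045 → ((0.3608+0.055)/1.055)^2.4 ≈ 0.10702
  G=72: 72/255≈0.2824 > 0.04045 → ((0.2824+0.055)/1.055)^2.4 ≈ 0.06480
  B=17: 17/255≈0.0667 > 0.04045 → ((0.0667+0.055)/1.055)^2.4 ≈ 0.00561
  L2 = 0.2126×0.10702 + 0.7152×0.06480 + 0.0722×0.00561 ≈ 0.06951
Lighter = 0.34943, Darker = 0.06951
Ratio = (L_lighter + 0.05) / (L_darker + 0.05)
Ratio = (0.34943 + 0.05) / (0.06951 + 0.05) = 0.39943 / 0.11951 ≈ 3.3424
Ratio ≈ 3.34:1


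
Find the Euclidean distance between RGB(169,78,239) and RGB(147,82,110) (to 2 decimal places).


d = √[(R₁-R₂)² + (G₁-G₂)² + (B₁-B₂)²]
d = √[(169-147)² + (78-82)² + (239-110)²]
d = √[484 + 16 + 16641]
d = √17141
d ≈ 130.92


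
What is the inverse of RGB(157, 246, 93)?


Invert: (255-R, 255-G, 255-B)
R: 255-157 = 98
G: 255-246 = 9
B: 255-93 = 162
= RGB(98, 9, 162)


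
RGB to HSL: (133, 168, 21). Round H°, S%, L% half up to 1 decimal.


Normalize: R'=133/255≈0.5216, G'=168/255≈0.6588, B'=21/255≈0.0824
Max=168/255, Min=21/255, Δ=Max-Min=147/255
L = (Max+Min)/2 = (168+21)/510 = 189/510 = 0.37058… → L = 37.1%
L ≤ 0.5 → S = Δ/(Max+Min) = 147/(168+21) = 147/189 = 0.77777… → S = 77.8%
(the 1/255 factors cancel in S and H, so raw channel differences can be used)
Max is G' → H = 60 × ((B-R)/Δ + 2) = 60 × ((21-133)/147 + 2)
  -112/147 + 2 = -0.7619… + 2 = 1.2380…
  H = 60 × 1.2380… = 74.285…° → H = 74.3°
= HSL(74.3°, 77.8%, 37.1%)


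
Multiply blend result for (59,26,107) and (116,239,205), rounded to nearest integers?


Multiply: C = A×B/255, rounded to nearest integer
R: 59×116/255 = 6844/255 ≈ 26.839 → 27
G: 26×239/255 = 6214/255 ≈ 24.369 → 24
B: 107×205/255 = 21935/255 ≈ 86.020 → 86
= RGB(27, 24, 86)


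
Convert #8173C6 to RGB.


81 → 129 (R)
73 → 115 (G)
C6 → 198 (B)
= RGB(129, 115, 198)


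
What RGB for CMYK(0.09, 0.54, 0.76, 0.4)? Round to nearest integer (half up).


R = 255 × (1-C) × (1-K) = 255 × 0.91 × 0.60 = 139.23 → 139
G = 255 × (1-M) × (1-K) = 255 × 0.46 × 0.60 = 70.38 → 70
B = 255 × (1-Y) × (1-K) = 255 × 0.24 × 0.60 = 36.72 → 37
= RGB(139, 70, 37)


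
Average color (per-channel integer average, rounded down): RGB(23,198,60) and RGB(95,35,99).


Midpoint: each channel = ⌊(C₁+C₂)/2⌋
R: ⌊(23+95)/2⌋ = 59
G: ⌊(198+35)/2⌋ = 116
B: ⌊(60+99)/2⌋ = 79
= RGB(59, 116, 79)


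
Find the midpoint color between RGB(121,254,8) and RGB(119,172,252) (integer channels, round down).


Midpoint: each channel = ⌊(C₁+C₂)/2⌋
R: ⌊(121+119)/2⌋ = 120
G: ⌊(254+172)/2⌋ = 213
B: ⌊(8+252)/2⌋ = 130
= RGB(120, 213, 130)


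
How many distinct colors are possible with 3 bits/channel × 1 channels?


Total bits = 3 bits/channel × 1 channels = 3 bits
Distinct colors = 2^3
= 8 colors


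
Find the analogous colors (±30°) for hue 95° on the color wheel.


Base hue: 95°
Left analog: (95 - 30) mod 360 = 65°
Right analog: (95 + 30) mod 360 = 125°
Analogous hues = 65° and 125°


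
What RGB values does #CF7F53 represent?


CF → 207 (R)
7F → 127 (G)
53 → 83 (B)
= RGB(207, 127, 83)


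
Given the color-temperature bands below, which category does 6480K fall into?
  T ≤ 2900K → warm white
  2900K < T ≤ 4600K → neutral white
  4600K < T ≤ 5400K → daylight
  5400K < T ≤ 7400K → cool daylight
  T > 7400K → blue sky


Temperature: 6480K
5400K < 6480K ≤ 7400K → cool daylight
Classification: cool daylight


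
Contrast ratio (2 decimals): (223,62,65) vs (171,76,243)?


Linearize each sRGB channel c=v/255: c/12.92 if c ≤ 0.04045 else ((c+0.055)/1.055)^2.4
L = 0.2126×R_lin + 0.7152×G_lin + 0.0722×B_lin
Color 1 (223,62,65):
  R=223: 223/255≈0.8745 > 0.04045 → ((0.8745+0.055)/1.055)^2.4 ≈ 0.73791
  G=62: 62/255≈0.2431 > 0.04045 → ((0.2431+0.055)/1.055)^2.4 ≈ 0.04817
  B=65: 65/255≈0.2549 > 0.04045 → ((0.2549+0.055)/1.055)^2.4 ≈ 0.05286
  L1 = 0.2126×0.73791 + 0.7152×0.04817 + 0.0722×0.05286 ≈ 0.19515
Color 2 (171,76,243):
  R=171: 171/255≈0.6706 > 0.04045 → ((0.6706+0.055)/1.055)^2.4 ≈ 0.40724
  G=76: 76/255≈0.2980 > 0.04045 → ((0.2980+0.055)/1.055)^2.4 ≈ 0.07227
  B=243: 243/255≈0.9529 > 0.04045 → ((0.9529+0.055)/1.055)^2.4 ≈ 0.89627
  L2 = 0.2126×0.40724 + 0.7152×0.07227 + 0.0722×0.89627 ≈ 0.20298
Lighter = 0.20298, Darker = 0.19515
Ratio = (L_lighter + 0.05) / (L_darker + 0.05)
Ratio = (0.20298 + 0.05) / (0.19515 + 0.05) = 0.25298 / 0.24515 ≈ 1.0319
Ratio ≈ 1.03:1


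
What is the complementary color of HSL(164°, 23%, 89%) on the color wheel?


Complement = opposite side of color wheel = hue + 180°
H' = (164 + 180) mod 360 = 344°
S and L unchanged.
= HSL(344°, 23%, 89%)


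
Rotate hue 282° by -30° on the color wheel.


New hue = (H + rotation) mod 360
New hue = (282 -30) mod 360
= 252 mod 360
= 252°


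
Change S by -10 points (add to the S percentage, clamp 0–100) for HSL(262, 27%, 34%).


Original S = 27%
Adjustment = -10 percentage points
New S = 27 + (-10) = 17
Clamp to [0, 100] → 17
= HSL(262°, 17%, 34%)


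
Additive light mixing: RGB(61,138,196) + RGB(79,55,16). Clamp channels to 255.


Additive: each channel = min(255, C₁+C₂)
R: 61+79 = 140 → 140
G: 138+55 = 193 → 193
B: 196+16 = 212 → 212
= RGB(140, 193, 212)


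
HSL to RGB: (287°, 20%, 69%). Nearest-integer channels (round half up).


H=287°, S=0.20, L=0.69
C = (1-|2L-1|)×S = (1-|0.38|)×0.20 = 0.124
H' = H/60 = 287/60 ≈ 4.7833; X = C×(1-|H' mod 2 - 1|) ≈ 0.0971
m = L - C/2 = 0.69 - 0.062 = 0.628
Sector ⌊H'⌋ = 4 → (R',G',B') = (≈0.0971, 0.0, 0.124)
RGB = ((R'+m)×255, (G'+m)×255, (B'+m)×255) = (184.909, 160.14, 191.76)
Round half up → RGB(185, 160, 192)


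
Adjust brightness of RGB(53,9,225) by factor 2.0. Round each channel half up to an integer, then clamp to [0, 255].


Multiply each channel by 2.0, round half up, clamp to [0, 255]
R: 53×2.0 = 106
G: 9×2.0 = 18
B: 225×2.0 = 450 → clamp → 255
= RGB(106, 18, 255)


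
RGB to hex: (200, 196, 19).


R = 200 → C8 (hex)
G = 196 → C4 (hex)
B = 19 → 13 (hex)
Hex = #C8C413


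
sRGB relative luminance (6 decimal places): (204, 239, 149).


Linearize each channel (sRGB transfer function): c = v/255; c_lin = c/12.92 if c ≤ 0.04045, else ((c+0.055)/1.055)^2.4
  R: 204/255 ≈ 0.800000 > 0.04045 → ((0.800000+0.055)/1.055)^2.4 ≈ 0.603827
  G: 239/255 ≈ 0.937255 > 0.04045 → ((0.937255+0.055)/1.055)^2.4 ≈ 0.863157
  B: 149/255 ≈ 0.584314 > 0.04045 → ((0.584314+0.055)/1.055)^2.4 ≈ 0.300544
R_lin = 0.603827, G_lin = 0.863157, B_lin = 0.300544
L = 0.2126×R + 0.7152×G + 0.0722×B
L = 0.2126×0.603827 + 0.7152×0.863157 + 0.0722×0.300544
L ≈ 0.767403


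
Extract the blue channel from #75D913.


Color: #75D913
R = 75 = 117
G = D9 = 217
B = 13 = 19
Blue = 19


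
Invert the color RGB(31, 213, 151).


Invert: (255-R, 255-G, 255-B)
R: 255-31 = 224
G: 255-213 = 42
B: 255-151 = 104
= RGB(224, 42, 104)


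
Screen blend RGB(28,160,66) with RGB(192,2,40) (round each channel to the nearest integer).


Screen: C = 255 - (255-A)×(255-B)/255, rounded to nearest integer
R: 255 - (255-28)×(255-192)/255 = 255 - 14301/255 ≈ 255 - 56.082 = 198.918 → 199
G: 255 - (255-160)×(255-2)/255 = 255 - 24035/255 ≈ 255 - 94.255 = 160.745 → 161
B: 255 - (255-66)×(255-40)/255 = 255 - 40635/255 ≈ 255 - 159.353 = 95.647 → 96
= RGB(199, 161, 96)


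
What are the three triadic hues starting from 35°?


Triadic: equally spaced at 120° intervals
H1 = 35°
H2 = (35 + 120) mod 360 = 155°
H3 = (35 + 240) mod 360 = 275°
Triadic = 35°, 155°, 275°


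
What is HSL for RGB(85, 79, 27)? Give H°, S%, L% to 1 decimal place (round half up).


Normalize: R'=85/255≈0.3333, G'=79/255≈0.3098, B'=27/255≈0.1059
Max=85/255, Min=27/255, Δ=Max-Min=58/255
L = (Max+Min)/2 = (85+27)/510 = 112/510 = 0.21960… → L = 22.0%
L ≤ 0.5 → S = Δ/(Max+Min) = 58/(85+27) = 58/112 = 0.51785… → S = 51.8%
(the 1/255 factors cancel in S and H, so raw channel differences can be used)
Max is R' → H = 60 × (((G-B)/Δ) mod 6) = 60 × (((79-27)/58) mod 6)
  52/58 = 0.8965…
  H = 60 × 0.8965… = 53.793…° → H = 53.8°
= HSL(53.8°, 51.8%, 22.0%)


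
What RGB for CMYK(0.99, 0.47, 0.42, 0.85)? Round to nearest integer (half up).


R = 255 × (1-C) × (1-K) = 255 × 0.01 × 0.15 = 0.3825 → 0
G = 255 × (1-M) × (1-K) = 255 × 0.53 × 0.15 = 20.2725 → 20
B = 255 × (1-Y) × (1-K) = 255 × 0.58 × 0.15 = 22.185 → 22
= RGB(0, 20, 22)


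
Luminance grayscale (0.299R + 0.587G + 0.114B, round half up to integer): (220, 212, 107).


Gray = 0.299×R + 0.587×G + 0.114×B
Gray = 0.299×220 + 0.587×212 + 0.114×107
Gray = 65.780 + 124.444 + 12.198
Gray = 202.422 → round half up → 202
Gray = 202


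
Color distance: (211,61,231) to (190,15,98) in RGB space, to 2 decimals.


d = √[(R₁-R₂)² + (G₁-G₂)² + (B₁-B₂)²]
d = √[(211-190)² + (61-15)² + (231-98)²]
d = √[441 + 2116 + 17689]
d = √20246
d ≈ 142.29


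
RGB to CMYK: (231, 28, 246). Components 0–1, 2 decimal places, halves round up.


R'=231/255≈0.9059, G'=28/255≈0.1098, B'=246/255≈0.9647
K = 1 - max(R',G',B') = 1 - 246/255 = 9/255 = 0.03529… → 0.04
(1-R'-K)/(1-K) simplifies to (max-R)/max with max = 246:
C = (246-231)/246 = 15/246 = 0.06097… → 0.06
M = (246-28)/246 = 218/246 = 0.88617… → 0.89
Y = (246-246)/246 = 0/246 = 0 → 0.00
= CMYK(0.06, 0.89, 0.00, 0.04)


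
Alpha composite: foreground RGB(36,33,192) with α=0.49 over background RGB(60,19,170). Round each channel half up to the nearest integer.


C = α×F + (1-α)×B, with 1-α = 0.51
R: 0.49×36 + 0.51×60 = 17.64 + 30.60 = 48.24 → 48
G: 0.49×33 + 0.51×19 = 16.17 + 9.69 = 25.86 → 26
B: 0.49×192 + 0.51×170 = 94.08 + 86.70 = 180.78 → 181
= RGB(48, 26, 181)


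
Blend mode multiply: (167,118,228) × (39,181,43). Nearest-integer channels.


Multiply: C = A×B/255, rounded to nearest integer
R: 167×39/255 = 6513/255 ≈ 25.541 → 26
G: 118×181/255 = 21358/255 ≈ 83.757 → 84
B: 228×43/255 = 9804/255 ≈ 38.447 → 38
= RGB(26, 84, 38)


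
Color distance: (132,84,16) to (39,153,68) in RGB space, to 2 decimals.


d = √[(R₁-R₂)² + (G₁-G₂)² + (B₁-B₂)²]
d = √[(132-39)² + (84-153)² + (16-68)²]
d = √[8649 + 4761 + 2704]
d = √16114
d ≈ 126.94


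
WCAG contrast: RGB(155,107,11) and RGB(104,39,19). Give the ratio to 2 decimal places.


Linearize each sRGB channel c=v/255: c/12.92 if c ≤ 0.04045 else ((c+0.055)/1.055)^2.4
L = 0.2126×R_lin + 0.7152×G_lin + 0.0722×B_lin
Color 1 (155,107,11):
  R=155: 155/255≈0.6078 > 0.04045 → ((0.6078+0.055)/1.055)^2.4 ≈ 0.32778
  G=107: 107/255≈0.4196 > 0.04045 → ((0.4196+0.055)/1.055)^2.4 ≈ 0.14703
  B=11: 11/255≈0.0431 > 0.04045 → ((0.0431+0.055)/1.055)^2.4 ≈ 0.00335
  L1 = 0.2126×0.32778 + 0.7152×0.14703 + 0.0722×0.00335 ≈ 0.17508
Color 2 (104,39,19):
  R=104: 104/255≈0.4078 > 0.04045 → ((0.4078+0.055)/1.055)^2.4 ≈ 0.13843
  G=39: 39/255≈0.1529 > 0.04045 → ((0.1529+0.055)/1.055)^2.4 ≈ 0.02029
  B=19: 19/255≈0.0745 > 0.04045 → ((0.0745+0.055)/1.055)^2.4 ≈ 0.00651
  L2 = 0.2126×0.13843 + 0.7152×0.02029 + 0.0722×0.00651 ≈ 0.04441
Lighter = 0.17508, Darker = 0.04441
Ratio = (L_lighter + 0.05) / (L_darker + 0.05)
Ratio = (0.17508 + 0.05) / (0.04441 + 0.05) = 0.22508 / 0.09441 ≈ 2.3841
Ratio ≈ 2.38:1


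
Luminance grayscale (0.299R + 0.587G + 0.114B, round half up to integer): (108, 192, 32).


Gray = 0.299×R + 0.587×G + 0.114×B
Gray = 0.299×108 + 0.587×192 + 0.114×32
Gray = 32.292 + 112.704 + 3.648
Gray = 148.644 → round half up → 149
Gray = 149


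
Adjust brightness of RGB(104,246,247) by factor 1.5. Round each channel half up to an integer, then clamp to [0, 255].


Multiply each channel by 1.5, round half up, clamp to [0, 255]
R: 104×1.5 = 156
G: 246×1.5 = 369 → clamp → 255
B: 247×1.5 = 370.5 → round → 371 → clamp → 255
= RGB(156, 255, 255)


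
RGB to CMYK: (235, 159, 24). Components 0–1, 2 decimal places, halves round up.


R'=235/255≈0.9216, G'=159/255≈0.6235, B'=24/255≈0.0941
K = 1 - max(R',G',B') = 1 - 235/255 = 20/255 = 0.07843… → 0.08
(1-R'-K)/(1-K) simplifies to (max-R)/max with max = 235:
C = (235-235)/235 = 0/235 = 0 → 0.00
M = (235-159)/235 = 76/235 = 0.32340… → 0.32
Y = (235-24)/235 = 211/235 = 0.89787… → 0.90
= CMYK(0.00, 0.32, 0.90, 0.08)


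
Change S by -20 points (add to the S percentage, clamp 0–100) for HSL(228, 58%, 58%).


Original S = 58%
Adjustment = -20 percentage points
New S = 58 + (-20) = 38
Clamp to [0, 100] → 38
= HSL(228°, 38%, 58%)


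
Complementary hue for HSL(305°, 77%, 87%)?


Complement = opposite side of color wheel = hue + 180°
H' = (305 + 180) mod 360 = 125°
S and L unchanged.
= HSL(125°, 77%, 87%)


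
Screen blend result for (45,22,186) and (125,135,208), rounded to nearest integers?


Screen: C = 255 - (255-A)×(255-B)/255, rounded to nearest integer
R: 255 - (255-45)×(255-125)/255 = 255 - 27300/255 ≈ 255 - 107.059 = 147.941 → 148
G: 255 - (255-22)×(255-135)/255 = 255 - 27960/255 ≈ 255 - 109.647 = 145.353 → 145
B: 255 - (255-186)×(255-208)/255 = 255 - 3243/255 ≈ 255 - 12.718 = 242.282 → 242
= RGB(148, 145, 242)


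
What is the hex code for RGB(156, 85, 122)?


R = 156 → 9C (hex)
G = 85 → 55 (hex)
B = 122 → 7A (hex)
Hex = #9C557A


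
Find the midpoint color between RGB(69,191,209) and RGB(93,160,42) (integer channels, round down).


Midpoint: each channel = ⌊(C₁+C₂)/2⌋
R: ⌊(69+93)/2⌋ = 81
G: ⌊(191+160)/2⌋ = 175
B: ⌊(209+42)/2⌋ = 125
= RGB(81, 175, 125)


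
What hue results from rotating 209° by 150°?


New hue = (H + rotation) mod 360
New hue = (209 + 150) mod 360
= 359 mod 360
= 359°


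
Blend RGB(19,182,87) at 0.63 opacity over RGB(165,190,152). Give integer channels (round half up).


C = α×F + (1-α)×B, with 1-α = 0.37
R: 0.63×19 + 0.37×165 = 11.97 + 61.05 = 73.02 → 73
G: 0.63×182 + 0.37×190 = 114.66 + 70.30 = 184.96 → 185
B: 0.63×87 + 0.37×152 = 54.81 + 56.24 = 111.05 → 111
= RGB(73, 185, 111)


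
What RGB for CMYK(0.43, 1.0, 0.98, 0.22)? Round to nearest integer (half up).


R = 255 × (1-C) × (1-K) = 255 × 0.57 × 0.78 = 113.373 → 113
G = 255 × (1-M) × (1-K) = 255 × 0.00 × 0.78 = 0
B = 255 × (1-Y) × (1-K) = 255 × 0.02 × 0.78 = 3.978 → 4
= RGB(113, 0, 4)


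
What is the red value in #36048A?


Color: #36048A
R = 36 = 54
G = 04 = 4
B = 8A = 138
Red = 54


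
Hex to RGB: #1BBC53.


1B → 27 (R)
BC → 188 (G)
53 → 83 (B)
= RGB(27, 188, 83)


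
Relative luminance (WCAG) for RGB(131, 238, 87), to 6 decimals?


Linearize each channel (sRGB transfer function): c = v/255; c_lin = c/12.92 if c ≤ 0.04045, else ((c+0.055)/1.055)^2.4
  R: 131/255 ≈ 0.513725 > 0.04045 → ((0.513725+0.055)/1.055)^2.4 ≈ 0.226966
  G: 238/255 ≈ 0.933333 > 0.04045 → ((0.933333+0.055)/1.055)^2.4 ≈ 0.854993
  B: 87/255 ≈ 0.341176 > 0.04045 → ((0.341176+0.055)/1.055)^2.4 ≈ 0.095307
R_lin = 0.226966, G_lin = 0.854993, B_lin = 0.095307
L = 0.2126×R + 0.7152×G + 0.0722×B
L = 0.2126×0.226966 + 0.7152×0.854993 + 0.0722×0.095307
L ≈ 0.666625


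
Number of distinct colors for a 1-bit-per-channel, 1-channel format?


Total bits = 1 bits/channel × 1 channels = 1 bits
Distinct colors = 2^1
= 2 colors


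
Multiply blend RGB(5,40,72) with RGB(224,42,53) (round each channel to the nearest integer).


Multiply: C = A×B/255, rounded to nearest integer
R: 5×224/255 = 1120/255 ≈ 4.392 → 4
G: 40×42/255 = 1680/255 ≈ 6.588 → 7
B: 72×53/255 = 3816/255 ≈ 14.965 → 15
= RGB(4, 7, 15)


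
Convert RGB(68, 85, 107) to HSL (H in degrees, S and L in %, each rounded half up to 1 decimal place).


Normalize: R'=68/255≈0.2667, G'=85/255≈0.3333, B'=107/255≈0.4196
Max=107/255, Min=68/255, Δ=Max-Min=39/255
L = (Max+Min)/2 = (107+68)/510 = 175/510 = 0.34313… → L = 34.3%
L ≤ 0.5 → S = Δ/(Max+Min) = 39/(107+68) = 39/175 = 0.22285… → S = 22.3%
(the 1/255 factors cancel in S and H, so raw channel differences can be used)
Max is B' → H = 60 × ((R-G)/Δ + 4) = 60 × ((68-85)/39 + 4)
  -17/39 + 4 = -0.4358… + 4 = 3.5641…
  H = 60 × 3.5641… = 213.846…° → H = 213.8°
= HSL(213.8°, 22.3%, 34.3%)


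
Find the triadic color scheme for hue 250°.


Triadic: equally spaced at 120° intervals
H1 = 250°
H2 = (250 + 120) mod 360 = 10°
H3 = (250 + 240) mod 360 = 130°
Triadic = 250°, 10°, 130°


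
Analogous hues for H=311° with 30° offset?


Base hue: 311°
Left analog: (311 - 30) mod 360 = 281°
Right analog: (311 + 30) mod 360 = 341°
Analogous hues = 281° and 341°


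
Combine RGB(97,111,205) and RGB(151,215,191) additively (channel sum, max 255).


Additive: each channel = min(255, C₁+C₂)
R: 97+151 = 248 → 248
G: 111+215 = 326 → 255
B: 205+191 = 396 → 255
= RGB(248, 255, 255)


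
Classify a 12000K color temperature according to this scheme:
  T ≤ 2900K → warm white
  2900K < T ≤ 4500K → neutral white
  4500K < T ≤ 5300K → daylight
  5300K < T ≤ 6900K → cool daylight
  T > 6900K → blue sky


Temperature: 12000K
12000K > 6900K → blue sky
Classification: blue sky


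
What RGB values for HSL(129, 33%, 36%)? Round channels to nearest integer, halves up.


H=129°, S=0.33, L=0.36
C = (1-|2L-1|)×S = (1-|-0.28|)×0.33 = 0.2376
H' = H/60 = 129/60 ≈ 2.1500; X = C×(1-|H' mod 2 - 1|) = 0.03564
m = L - C/2 = 0.36 - 0.1188 = 0.2412
Sector ⌊H'⌋ = 2 → (R',G',B') = (0.0, 0.2376, 0.03564)
RGB = ((R'+m)×255, (G'+m)×255, (B'+m)×255) = (61.506, 122.094, 70.5942)
Round half up → RGB(62, 122, 71)


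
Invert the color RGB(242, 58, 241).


Invert: (255-R, 255-G, 255-B)
R: 255-242 = 13
G: 255-58 = 197
B: 255-241 = 14
= RGB(13, 197, 14)


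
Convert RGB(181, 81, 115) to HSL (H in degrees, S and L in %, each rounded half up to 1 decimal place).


Normalize: R'=181/255≈0.7098, G'=81/255≈0.3176, B'=115/255≈0.4510
Max=181/255, Min=81/255, Δ=Max-Min=100/255
L = (Max+Min)/2 = (181+81)/510 = 262/510 = 0.51372… → L = 51.4%
L > 0.5 → S = Δ/(2-Max-Min) = 100/(510-181-81) = 100/248 = 0.40322… → S = 40.3%
(the 1/255 factors cancel in S and H, so raw channel differences can be used)
Max is R' → H = 60 × (((G-B)/Δ) mod 6) = 60 × (((81-115)/100) mod 6)
  (-34)/100 = -0.34; negative, so add 6 → 5.66
  H = 60 × 5.66 = 339.6° → H = 339.6°
= HSL(339.6°, 40.3%, 51.4%)


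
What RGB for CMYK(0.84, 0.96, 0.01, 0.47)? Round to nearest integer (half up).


R = 255 × (1-C) × (1-K) = 255 × 0.16 × 0.53 = 21.624 → 22
G = 255 × (1-M) × (1-K) = 255 × 0.04 × 0.53 = 5.406 → 5
B = 255 × (1-Y) × (1-K) = 255 × 0.99 × 0.53 = 133.7985 → 134
= RGB(22, 5, 134)


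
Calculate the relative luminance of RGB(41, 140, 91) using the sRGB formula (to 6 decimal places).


Linearize each channel (sRGB transfer function): c = v/255; c_lin = c/12.92 if c ≤ 0.04045, else ((c+0.055)/1.055)^2.4
  R: 41/255 ≈ 0.160784 > 0.04045 → ((0.160784+0.055)/1.055)^2.4 ≈ 0.022174
  G: 140/255 ≈ 0.549020 > 0.04045 → ((0.549020+0.055)/1.055)^2.4 ≈ 0.262251
  B: 91/255 ≈ 0.356863 > 0.04045 → ((0.356863+0.055)/1.055)^2.4 ≈ 0.104616
R_lin = 0.022174, G_lin = 0.262251, B_lin = 0.104616
L = 0.2126×R + 0.7152×G + 0.0722×B
L = 0.2126×0.022174 + 0.7152×0.262251 + 0.0722×0.104616
L ≈ 0.199829


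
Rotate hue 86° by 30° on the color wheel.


New hue = (H + rotation) mod 360
New hue = (86 + 30) mod 360
= 116 mod 360
= 116°


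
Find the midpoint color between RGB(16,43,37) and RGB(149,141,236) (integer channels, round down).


Midpoint: each channel = ⌊(C₁+C₂)/2⌋
R: ⌊(16+149)/2⌋ = 82
G: ⌊(43+141)/2⌋ = 92
B: ⌊(37+236)/2⌋ = 136
= RGB(82, 92, 136)


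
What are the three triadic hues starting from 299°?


Triadic: equally spaced at 120° intervals
H1 = 299°
H2 = (299 + 120) mod 360 = 59°
H3 = (299 + 240) mod 360 = 179°
Triadic = 299°, 59°, 179°


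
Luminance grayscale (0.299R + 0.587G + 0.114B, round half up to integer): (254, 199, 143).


Gray = 0.299×R + 0.587×G + 0.114×B
Gray = 0.299×254 + 0.587×199 + 0.114×143
Gray = 75.946 + 116.813 + 16.302
Gray = 209.061 → round half up → 209
Gray = 209


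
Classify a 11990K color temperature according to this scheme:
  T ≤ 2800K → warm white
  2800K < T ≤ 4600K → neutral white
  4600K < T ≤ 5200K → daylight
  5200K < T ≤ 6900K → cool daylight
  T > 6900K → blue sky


Temperature: 11990K
11990K > 6900K → blue sky
Classification: blue sky


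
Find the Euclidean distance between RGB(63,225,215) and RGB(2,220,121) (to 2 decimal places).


d = √[(R₁-R₂)² + (G₁-G₂)² + (B₁-B₂)²]
d = √[(63-2)² + (225-220)² + (215-121)²]
d = √[3721 + 25 + 8836]
d = √12582
d ≈ 112.17


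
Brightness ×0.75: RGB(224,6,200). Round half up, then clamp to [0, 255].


Multiply each channel by 0.75, round half up, clamp to [0, 255]
R: 224×0.75 = 168
G: 6×0.75 = 4.5 → round → 5
B: 200×0.75 = 150
= RGB(168, 5, 150)


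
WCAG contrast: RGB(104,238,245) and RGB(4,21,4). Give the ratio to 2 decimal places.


Linearize each sRGB channel c=v/255: c/12.92 if c ≤ 0.04045 else ((c+0.055)/1.055)^2.4
L = 0.2126×R_lin + 0.7152×G_lin + 0.0722×B_lin
Color 1 (104,238,245):
  R=104: 104/255≈0.4078 > 0.04045 → ((0.4078+0.055)/1.055)^2.4 ≈ 0.13843
  G=238: 238/255≈0.9333 > 0.04045 → ((0.9333+0.055)/1.055)^2.4 ≈ 0.85499
  B=245: 245/255≈0.9608 > 0.04045 → ((0.9608+0.055)/1.055)^2.4 ≈ 0.91310
  L1 = 0.2126×0.13843 + 0.7152×0.85499 + 0.0722×0.91310 ≈ 0.70685
Color 2 (4,21,4):
  R=4: 4/255≈0.0157 ≤ 0.04045 → 0.0157/12.92 ≈ 0.00121
  G=21: 21/255≈0.0824 > 0.04045 → ((0.0824+0.055)/1.055)^2.4 ≈ 0.00750
  B=4: 4/255≈0.0157 ≤ 0.04045 → 0.0157/12.92 ≈ 0.00121
  L2 = 0.2126×0.00121 + 0.7152×0.00750 + 0.0722×0.00121 ≈ 0.00571
Lighter = 0.70685, Darker = 0.00571
Ratio = (L_lighter + 0.05) / (L_darker + 0.05)
Ratio = (0.70685 + 0.05) / (0.00571 + 0.05) = 0.75685 / 0.05571 ≈ 13.5857
Ratio ≈ 13.59:1


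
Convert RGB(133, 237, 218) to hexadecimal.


R = 133 → 85 (hex)
G = 237 → ED (hex)
B = 218 → DA (hex)
Hex = #85EDDA


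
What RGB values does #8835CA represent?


88 → 136 (R)
35 → 53 (G)
CA → 202 (B)
= RGB(136, 53, 202)


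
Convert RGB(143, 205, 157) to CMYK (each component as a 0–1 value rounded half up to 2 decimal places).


R'=143/255≈0.5608, G'=205/255≈0.8039, B'=157/255≈0.6157
K = 1 - max(R',G',B') = 1 - 205/255 = 50/255 = 0.19607… → 0.20
(1-R'-K)/(1-K) simplifies to (max-R)/max with max = 205:
C = (205-143)/205 = 62/205 = 0.30243… → 0.30
M = (205-205)/205 = 0/205 = 0 → 0.00
Y = (205-157)/205 = 48/205 = 0.23414… → 0.23
= CMYK(0.30, 0.00, 0.23, 0.20)


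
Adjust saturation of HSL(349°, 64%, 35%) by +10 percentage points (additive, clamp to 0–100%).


Original S = 64%
Adjustment = +10 percentage points
New S = 64 + (10) = 74
Clamp to [0, 100] → 74
= HSL(349°, 74%, 35%)


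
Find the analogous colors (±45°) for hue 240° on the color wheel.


Base hue: 240°
Left analog: (240 - 45) mod 360 = 195°
Right analog: (240 + 45) mod 360 = 285°
Analogous hues = 195° and 285°


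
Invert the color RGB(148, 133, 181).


Invert: (255-R, 255-G, 255-B)
R: 255-148 = 107
G: 255-133 = 122
B: 255-181 = 74
= RGB(107, 122, 74)


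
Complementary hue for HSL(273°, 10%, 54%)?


Complement = opposite side of color wheel = hue + 180°
H' = (273 + 180) mod 360 = 93°
S and L unchanged.
= HSL(93°, 10%, 54%)


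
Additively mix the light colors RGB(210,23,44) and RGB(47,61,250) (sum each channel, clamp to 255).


Additive: each channel = min(255, C₁+C₂)
R: 210+47 = 257 → 255
G: 23+61 = 84 → 84
B: 44+250 = 294 → 255
= RGB(255, 84, 255)


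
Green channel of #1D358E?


Color: #1D358E
R = 1D = 29
G = 35 = 53
B = 8E = 142
Green = 53


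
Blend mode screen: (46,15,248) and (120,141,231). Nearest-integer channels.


Screen: C = 255 - (255-A)×(255-B)/255, rounded to nearest integer
R: 255 - (255-46)×(255-120)/255 = 255 - 28215/255 ≈ 255 - 110.647 = 144.353 → 144
G: 255 - (255-15)×(255-141)/255 = 255 - 27360/255 ≈ 255 - 107.294 = 147.706 → 148
B: 255 - (255-248)×(255-231)/255 = 255 - 168/255 ≈ 255 - 0.659 = 254.341 → 254
= RGB(144, 148, 254)


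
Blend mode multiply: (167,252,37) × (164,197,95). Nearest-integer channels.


Multiply: C = A×B/255, rounded to nearest integer
R: 167×164/255 = 27388/255 ≈ 107.404 → 107
G: 252×197/255 = 49644/255 ≈ 194.682 → 195
B: 37×95/255 = 3515/255 ≈ 13.784 → 14
= RGB(107, 195, 14)


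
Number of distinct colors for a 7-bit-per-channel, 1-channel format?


Total bits = 7 bits/channel × 1 channels = 7 bits
Distinct colors = 2^7
= 128 colors


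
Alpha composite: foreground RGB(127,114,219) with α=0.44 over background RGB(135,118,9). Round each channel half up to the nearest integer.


C = α×F + (1-α)×B, with 1-α = 0.56
R: 0.44×127 + 0.56×135 = 55.88 + 75.60 = 131.48 → 131
G: 0.44×114 + 0.56×118 = 50.16 + 66.08 = 116.24 → 116
B: 0.44×219 + 0.56×9 = 96.36 + 5.04 = 101.40 → 101
= RGB(131, 116, 101)


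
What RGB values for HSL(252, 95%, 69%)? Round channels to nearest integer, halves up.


H=252°, S=0.95, L=0.69
C = (1-|2L-1|)×S = (1-|0.38|)×0.95 = 0.589
H' = H/60 = 252/60 ≈ 4.2000; X = C×(1-|H' mod 2 - 1|) = 0.1178
m = L - C/2 = 0.69 - 0.2945 = 0.3955
Sector ⌊H'⌋ = 4 → (R',G',B') = (0.1178, 0.0, 0.589)
RGB = ((R'+m)×255, (G'+m)×255, (B'+m)×255) = (130.8915, 100.8525, 251.0475)
Round half up → RGB(131, 101, 251)


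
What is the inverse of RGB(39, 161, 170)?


Invert: (255-R, 255-G, 255-B)
R: 255-39 = 216
G: 255-161 = 94
B: 255-170 = 85
= RGB(216, 94, 85)


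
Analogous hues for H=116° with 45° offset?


Base hue: 116°
Left analog: (116 - 45) mod 360 = 71°
Right analog: (116 + 45) mod 360 = 161°
Analogous hues = 71° and 161°


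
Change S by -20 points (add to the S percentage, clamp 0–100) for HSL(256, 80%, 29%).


Original S = 80%
Adjustment = -20 percentage points
New S = 80 + (-20) = 60
Clamp to [0, 100] → 60
= HSL(256°, 60%, 29%)


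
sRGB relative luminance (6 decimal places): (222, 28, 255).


Linearize each channel (sRGB transfer function): c = v/255; c_lin = c/12.92 if c ≤ 0.04045, else ((c+0.055)/1.055)^2.4
  R: 222/255 ≈ 0.870588 > 0.04045 → ((0.870588+0.055)/1.055)^2.4 ≈ 0.730461
  G: 28/255 ≈ 0.109804 > 0.04045 → ((0.109804+0.055)/1.055)^2.4 ≈ 0.011612
  B: 255/255 ≈ 1.000000 > 0.04045 → ((1.000000+0.055)/1.055)^2.4 ≈ 1.000000
R_lin = 0.730461, G_lin = 0.011612, B_lin = 1.000000
L = 0.2126×R + 0.7152×G + 0.0722×B
L = 0.2126×0.730461 + 0.7152×0.011612 + 0.0722×1.000000
L ≈ 0.235801


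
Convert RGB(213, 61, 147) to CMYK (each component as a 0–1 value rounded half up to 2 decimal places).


R'=213/255≈0.8353, G'=61/255≈0.2392, B'=147/255≈0.5765
K = 1 - max(R',G',B') = 1 - 213/255 = 42/255 = 0.16470… → 0.16
(1-R'-K)/(1-K) simplifies to (max-R)/max with max = 213:
C = (213-213)/213 = 0/213 = 0 → 0.00
M = (213-61)/213 = 152/213 = 0.71361… → 0.71
Y = (213-147)/213 = 66/213 = 0.30985… → 0.31
= CMYK(0.00, 0.71, 0.31, 0.16)


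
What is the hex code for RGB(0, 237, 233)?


R = 0 → 00 (hex)
G = 237 → ED (hex)
B = 233 → E9 (hex)
Hex = #00EDE9


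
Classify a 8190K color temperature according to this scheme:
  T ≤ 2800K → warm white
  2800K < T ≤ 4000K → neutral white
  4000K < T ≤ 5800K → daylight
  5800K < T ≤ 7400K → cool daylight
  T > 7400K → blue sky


Temperature: 8190K
8190K > 7400K → blue sky
Classification: blue sky


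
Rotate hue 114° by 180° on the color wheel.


New hue = (H + rotation) mod 360
New hue = (114 + 180) mod 360
= 294 mod 360
= 294°


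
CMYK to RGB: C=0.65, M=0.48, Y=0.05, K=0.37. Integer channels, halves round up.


R = 255 × (1-C) × (1-K) = 255 × 0.35 × 0.63 = 56.2275 → 56
G = 255 × (1-M) × (1-K) = 255 × 0.52 × 0.63 = 83.538 → 84
B = 255 × (1-Y) × (1-K) = 255 × 0.95 × 0.63 = 152.6175 → 153
= RGB(56, 84, 153)


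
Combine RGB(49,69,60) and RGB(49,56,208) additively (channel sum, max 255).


Additive: each channel = min(255, C₁+C₂)
R: 49+49 = 98 → 98
G: 69+56 = 125 → 125
B: 60+208 = 268 → 255
= RGB(98, 125, 255)


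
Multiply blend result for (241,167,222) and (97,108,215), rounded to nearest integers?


Multiply: C = A×B/255, rounded to nearest integer
R: 241×97/255 = 23377/255 ≈ 91.675 → 92
G: 167×108/255 = 18036/255 ≈ 70.729 → 71
B: 222×215/255 = 47730/255 ≈ 187.176 → 187
= RGB(92, 71, 187)


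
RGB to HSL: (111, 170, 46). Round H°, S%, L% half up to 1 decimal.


Normalize: R'=111/255≈0.4353, G'=170/255≈0.6667, B'=46/255≈0.1804
Max=170/255, Min=46/255, Δ=Max-Min=124/255
L = (Max+Min)/2 = (170+46)/510 = 216/510 = 0.42352… → L = 42.4%
L ≤ 0.5 → S = Δ/(Max+Min) = 124/(170+46) = 124/216 = 0.57407… → S = 57.4%
(the 1/255 factors cancel in S and H, so raw channel differences can be used)
Max is G' → H = 60 × ((B-R)/Δ + 2) = 60 × ((46-111)/124 + 2)
  -65/124 + 2 = -0.5241… + 2 = 1.4758…
  H = 60 × 1.4758… = 88.548…° → H = 88.5°
= HSL(88.5°, 57.4%, 42.4%)


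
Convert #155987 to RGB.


15 → 21 (R)
59 → 89 (G)
87 → 135 (B)
= RGB(21, 89, 135)


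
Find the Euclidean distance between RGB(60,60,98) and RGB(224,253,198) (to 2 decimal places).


d = √[(R₁-R₂)² + (G₁-G₂)² + (B₁-B₂)²]
d = √[(60-224)² + (60-253)² + (98-198)²]
d = √[26896 + 37249 + 10000]
d = √74145
d ≈ 272.30


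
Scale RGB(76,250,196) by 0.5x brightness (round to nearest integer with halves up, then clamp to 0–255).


Multiply each channel by 0.5, round half up, clamp to [0, 255]
R: 76×0.5 = 38
G: 250×0.5 = 125
B: 196×0.5 = 98
= RGB(38, 125, 98)


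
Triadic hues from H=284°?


Triadic: equally spaced at 120° intervals
H1 = 284°
H2 = (284 + 120) mod 360 = 44°
H3 = (284 + 240) mod 360 = 164°
Triadic = 284°, 44°, 164°


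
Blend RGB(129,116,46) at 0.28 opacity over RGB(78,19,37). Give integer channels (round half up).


C = α×F + (1-α)×B, with 1-α = 0.72
R: 0.28×129 + 0.72×78 = 36.12 + 56.16 = 92.28 → 92
G: 0.28×116 + 0.72×19 = 32.48 + 13.68 = 46.16 → 46
B: 0.28×46 + 0.72×37 = 12.88 + 26.64 = 39.52 → 40
= RGB(92, 46, 40)


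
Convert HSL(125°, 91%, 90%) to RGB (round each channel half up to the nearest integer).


H=125°, S=0.91, L=0.90
C = (1-|2L-1|)×S = (1-|0.80|)×0.91 = 0.182
H' = H/60 = 125/60 ≈ 2.0833; X = C×(1-|H' mod 2 - 1|) ≈ 0.0152
m = L - C/2 = 0.90 - 0.091 = 0.809
Sector ⌊H'⌋ = 2 → (R',G',B') = (0.0, 0.182, ≈0.0152)
RGB = ((R'+m)×255, (G'+m)×255, (B'+m)×255) = (206.295, 252.705, 210.1625)
Round half up → RGB(206, 253, 210)


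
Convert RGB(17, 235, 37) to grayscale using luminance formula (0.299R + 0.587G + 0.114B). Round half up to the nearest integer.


Gray = 0.299×R + 0.587×G + 0.114×B
Gray = 0.299×17 + 0.587×235 + 0.114×37
Gray = 5.083 + 137.945 + 4.218
Gray = 147.246 → round half up → 147
Gray = 147


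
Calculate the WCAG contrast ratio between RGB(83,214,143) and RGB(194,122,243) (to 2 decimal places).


Linearize each sRGB channel c=v/255: c/12.92 if c ≤ 0.04045 else ((c+0.055)/1.055)^2.4
L = 0.2126×R_lin + 0.7152×G_lin + 0.0722×B_lin
Color 1 (83,214,143):
  R=83: 83/255≈0.3255 > 0.04045 → ((0.3255+0.055)/1.055)^2.4 ≈ 0.08650
  G=214: 214/255≈0.8392 > 0.04045 → ((0.8392+0.055)/1.055)^2.4 ≈ 0.67244
  B=143: 143/255≈0.5608 > 0.04045 → ((0.5608+0.055)/1.055)^2.4 ≈ 0.27468
  L1 = 0.2126×0.08650 + 0.7152×0.67244 + 0.0722×0.27468 ≈ 0.51915
Color 2 (194,122,243):
  R=194: 194/255≈0.7608 > 0.04045 → ((0.7608+0.055)/1.055)^2.4 ≈ 0.53948
  G=122: 122/255≈0.4784 > 0.04045 → ((0.4784+0.055)/1.055)^2.4 ≈ 0.19462
  B=243: 243/255≈0.9529 > 0.04045 → ((0.9529+0.055)/1.055)^2.4 ≈ 0.89627
  L2 = 0.2126×0.53948 + 0.7152×0.19462 + 0.0722×0.89627 ≈ 0.31859
Lighter = 0.51915, Darker = 0.31859
Ratio = (L_lighter + 0.05) / (L_darker + 0.05)
Ratio = (0.51915 + 0.05) / (0.31859 + 0.05) = 0.56915 / 0.36859 ≈ 1.5441
Ratio ≈ 1.54:1


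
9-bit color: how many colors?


Colors = 2^bits = 2^9
= 512 colors


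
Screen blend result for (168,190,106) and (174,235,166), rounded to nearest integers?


Screen: C = 255 - (255-A)×(255-B)/255, rounded to nearest integer
R: 255 - (255-168)×(255-174)/255 = 255 - 7047/255 ≈ 255 - 27.635 = 227.365 → 227
G: 255 - (255-190)×(255-235)/255 = 255 - 1300/255 ≈ 255 - 5.098 = 249.902 → 250
B: 255 - (255-106)×(255-166)/255 = 255 - 13261/255 ≈ 255 - 52.004 = 202.996 → 203
= RGB(227, 250, 203)


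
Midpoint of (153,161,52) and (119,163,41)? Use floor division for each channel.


Midpoint: each channel = ⌊(C₁+C₂)/2⌋
R: ⌊(153+119)/2⌋ = 136
G: ⌊(161+163)/2⌋ = 162
B: ⌊(52+41)/2⌋ = 46
= RGB(136, 162, 46)
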